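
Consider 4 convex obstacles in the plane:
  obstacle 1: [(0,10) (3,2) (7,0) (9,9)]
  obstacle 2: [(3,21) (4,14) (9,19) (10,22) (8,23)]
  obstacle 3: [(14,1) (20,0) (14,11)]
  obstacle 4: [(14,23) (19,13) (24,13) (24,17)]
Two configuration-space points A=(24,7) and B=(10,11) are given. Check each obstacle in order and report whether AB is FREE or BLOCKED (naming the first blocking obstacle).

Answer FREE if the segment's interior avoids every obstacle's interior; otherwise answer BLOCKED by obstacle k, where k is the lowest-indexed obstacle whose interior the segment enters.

Obstacle 1 [(0,10) (3,2) (7,0) (9,9)]:
  edge (0,10)–(3,2): clear
  edge (3,2)–(7,0): clear
  edge (7,0)–(9,9): clear
  edge (9,9)–(0,10): clear
  midpoint (17,9) outside
  → clear
Obstacle 2 [(3,21) (4,14) (9,19) (10,22) (8,23)]:
  edge (3,21)–(4,14): clear
  edge (4,14)–(9,19): clear
  edge (9,19)–(10,22): clear
  edge (10,22)–(8,23): clear
  edge (8,23)–(3,21): clear
  midpoint (17,9) outside
  → clear
Obstacle 3 [(14,1) (20,0) (14,11)]:
  edge (14,1)–(20,0): clear
  edge (20,0)–(14,11): crosses AB
  edge (14,11)–(14,1): crosses AB
  → BLOCKED
Obstacle 4 [(14,23) (19,13) (24,13) (24,17)]:
  edge (14,23)–(19,13): clear
  edge (19,13)–(24,13): clear
  edge (24,13)–(24,17): clear
  edge (24,17)–(14,23): clear
  midpoint (17,9) outside
  → clear

BLOCKED by obstacle 3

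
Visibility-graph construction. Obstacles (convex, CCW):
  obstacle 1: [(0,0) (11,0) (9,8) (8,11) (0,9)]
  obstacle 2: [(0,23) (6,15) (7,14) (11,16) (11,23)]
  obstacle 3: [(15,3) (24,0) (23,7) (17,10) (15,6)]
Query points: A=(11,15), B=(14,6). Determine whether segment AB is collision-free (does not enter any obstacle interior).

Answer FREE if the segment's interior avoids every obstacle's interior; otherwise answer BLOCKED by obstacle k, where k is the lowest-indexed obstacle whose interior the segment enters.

FREE

Obstacle 1 [(0,0) (11,0) (9,8) (8,11) (0,9)]:
  edge (0,0)–(11,0): clear
  edge (11,0)–(9,8): clear
  edge (9,8)–(8,11): clear
  edge (8,11)–(0,9): clear
  edge (0,9)–(0,0): clear
  midpoint (25/2,21/2) outside
  → clear
Obstacle 2 [(0,23) (6,15) (7,14) (11,16) (11,23)]:
  edge (0,23)–(6,15): clear
  edge (6,15)–(7,14): clear
  edge (7,14)–(11,16): clear
  edge (11,16)–(11,23): clear
  edge (11,23)–(0,23): clear
  midpoint (25/2,21/2) outside
  → clear
Obstacle 3 [(15,3) (24,0) (23,7) (17,10) (15,6)]:
  edge (15,3)–(24,0): clear
  edge (24,0)–(23,7): clear
  edge (23,7)–(17,10): clear
  edge (17,10)–(15,6): clear
  edge (15,6)–(15,3): clear
  midpoint (25/2,21/2) outside
  → clear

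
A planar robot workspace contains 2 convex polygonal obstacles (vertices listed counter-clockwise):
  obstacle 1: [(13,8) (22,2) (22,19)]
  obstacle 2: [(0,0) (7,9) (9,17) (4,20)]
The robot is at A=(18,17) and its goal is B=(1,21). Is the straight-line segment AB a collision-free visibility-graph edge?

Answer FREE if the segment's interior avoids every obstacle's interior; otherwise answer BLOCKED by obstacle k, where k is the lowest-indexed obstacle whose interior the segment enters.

Obstacle 1 [(13,8) (22,2) (22,19)]:
  edge (13,8)–(22,2): clear
  edge (22,2)–(22,19): clear
  edge (22,19)–(13,8): clear
  midpoint (19/2,19) outside
  → clear
Obstacle 2 [(0,0) (7,9) (9,17) (4,20)]:
  edge (0,0)–(7,9): clear
  edge (7,9)–(9,17): clear
  edge (9,17)–(4,20): clear
  edge (4,20)–(0,0): clear
  midpoint (19/2,19) outside
  → clear

FREE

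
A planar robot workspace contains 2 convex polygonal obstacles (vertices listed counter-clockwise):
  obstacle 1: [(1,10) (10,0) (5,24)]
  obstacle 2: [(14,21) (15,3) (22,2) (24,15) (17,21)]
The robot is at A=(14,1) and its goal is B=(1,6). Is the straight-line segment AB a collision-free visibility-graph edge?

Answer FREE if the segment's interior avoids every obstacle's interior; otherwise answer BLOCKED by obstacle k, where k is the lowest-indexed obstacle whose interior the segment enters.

Obstacle 1 [(1,10) (10,0) (5,24)]:
  edge (1,10)–(10,0): crosses AB
  edge (10,0)–(5,24): crosses AB
  edge (5,24)–(1,10): clear
  → BLOCKED
Obstacle 2 [(14,21) (15,3) (22,2) (24,15) (17,21)]:
  edge (14,21)–(15,3): clear
  edge (15,3)–(22,2): clear
  edge (22,2)–(24,15): clear
  edge (24,15)–(17,21): clear
  edge (17,21)–(14,21): clear
  midpoint (15/2,7/2) outside
  → clear

BLOCKED by obstacle 1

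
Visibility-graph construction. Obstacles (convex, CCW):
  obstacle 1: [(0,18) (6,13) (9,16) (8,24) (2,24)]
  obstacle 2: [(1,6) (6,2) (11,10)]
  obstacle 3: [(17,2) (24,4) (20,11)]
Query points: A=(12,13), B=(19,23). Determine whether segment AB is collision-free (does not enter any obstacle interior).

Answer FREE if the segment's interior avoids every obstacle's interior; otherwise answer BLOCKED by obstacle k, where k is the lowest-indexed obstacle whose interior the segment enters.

FREE

Obstacle 1 [(0,18) (6,13) (9,16) (8,24) (2,24)]:
  edge (0,18)–(6,13): clear
  edge (6,13)–(9,16): clear
  edge (9,16)–(8,24): clear
  edge (8,24)–(2,24): clear
  edge (2,24)–(0,18): clear
  midpoint (31/2,18) outside
  → clear
Obstacle 2 [(1,6) (6,2) (11,10)]:
  edge (1,6)–(6,2): clear
  edge (6,2)–(11,10): clear
  edge (11,10)–(1,6): clear
  midpoint (31/2,18) outside
  → clear
Obstacle 3 [(17,2) (24,4) (20,11)]:
  edge (17,2)–(24,4): clear
  edge (24,4)–(20,11): clear
  edge (20,11)–(17,2): clear
  midpoint (31/2,18) outside
  → clear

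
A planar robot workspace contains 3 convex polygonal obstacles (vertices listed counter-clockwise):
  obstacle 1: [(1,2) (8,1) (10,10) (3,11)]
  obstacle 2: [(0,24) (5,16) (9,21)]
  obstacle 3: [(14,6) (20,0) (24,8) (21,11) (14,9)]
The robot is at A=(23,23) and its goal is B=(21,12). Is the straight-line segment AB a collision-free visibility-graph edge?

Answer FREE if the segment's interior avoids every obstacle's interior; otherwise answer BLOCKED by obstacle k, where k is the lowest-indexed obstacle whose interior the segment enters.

FREE

Obstacle 1 [(1,2) (8,1) (10,10) (3,11)]:
  edge (1,2)–(8,1): clear
  edge (8,1)–(10,10): clear
  edge (10,10)–(3,11): clear
  edge (3,11)–(1,2): clear
  midpoint (22,35/2) outside
  → clear
Obstacle 2 [(0,24) (5,16) (9,21)]:
  edge (0,24)–(5,16): clear
  edge (5,16)–(9,21): clear
  edge (9,21)–(0,24): clear
  midpoint (22,35/2) outside
  → clear
Obstacle 3 [(14,6) (20,0) (24,8) (21,11) (14,9)]:
  edge (14,6)–(20,0): clear
  edge (20,0)–(24,8): clear
  edge (24,8)–(21,11): clear
  edge (21,11)–(14,9): clear
  edge (14,9)–(14,6): clear
  midpoint (22,35/2) outside
  → clear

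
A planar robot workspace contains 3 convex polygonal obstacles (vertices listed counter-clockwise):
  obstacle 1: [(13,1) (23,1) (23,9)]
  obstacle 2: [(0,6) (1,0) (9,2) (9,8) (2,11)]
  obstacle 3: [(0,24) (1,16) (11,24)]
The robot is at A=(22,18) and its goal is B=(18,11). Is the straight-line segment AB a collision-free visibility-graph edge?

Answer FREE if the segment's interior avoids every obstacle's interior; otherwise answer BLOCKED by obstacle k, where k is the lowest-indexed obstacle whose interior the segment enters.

Obstacle 1 [(13,1) (23,1) (23,9)]:
  edge (13,1)–(23,1): clear
  edge (23,1)–(23,9): clear
  edge (23,9)–(13,1): clear
  midpoint (20,29/2) outside
  → clear
Obstacle 2 [(0,6) (1,0) (9,2) (9,8) (2,11)]:
  edge (0,6)–(1,0): clear
  edge (1,0)–(9,2): clear
  edge (9,2)–(9,8): clear
  edge (9,8)–(2,11): clear
  edge (2,11)–(0,6): clear
  midpoint (20,29/2) outside
  → clear
Obstacle 3 [(0,24) (1,16) (11,24)]:
  edge (0,24)–(1,16): clear
  edge (1,16)–(11,24): clear
  edge (11,24)–(0,24): clear
  midpoint (20,29/2) outside
  → clear

FREE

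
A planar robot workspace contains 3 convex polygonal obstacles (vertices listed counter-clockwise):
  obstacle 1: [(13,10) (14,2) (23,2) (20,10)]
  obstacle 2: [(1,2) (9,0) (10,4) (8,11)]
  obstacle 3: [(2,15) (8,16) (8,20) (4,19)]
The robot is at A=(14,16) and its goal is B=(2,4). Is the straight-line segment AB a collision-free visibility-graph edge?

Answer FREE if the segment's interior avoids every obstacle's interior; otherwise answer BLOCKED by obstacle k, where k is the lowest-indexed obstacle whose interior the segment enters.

Obstacle 1 [(13,10) (14,2) (23,2) (20,10)]:
  edge (13,10)–(14,2): clear
  edge (14,2)–(23,2): clear
  edge (23,2)–(20,10): clear
  edge (20,10)–(13,10): clear
  midpoint (8,10) outside
  → clear
Obstacle 2 [(1,2) (9,0) (10,4) (8,11)]:
  edge (1,2)–(9,0): clear
  edge (9,0)–(10,4): clear
  edge (10,4)–(8,11): crosses AB
  edge (8,11)–(1,2): crosses AB
  → BLOCKED
Obstacle 3 [(2,15) (8,16) (8,20) (4,19)]:
  edge (2,15)–(8,16): clear
  edge (8,16)–(8,20): clear
  edge (8,20)–(4,19): clear
  edge (4,19)–(2,15): clear
  midpoint (8,10) outside
  → clear

BLOCKED by obstacle 2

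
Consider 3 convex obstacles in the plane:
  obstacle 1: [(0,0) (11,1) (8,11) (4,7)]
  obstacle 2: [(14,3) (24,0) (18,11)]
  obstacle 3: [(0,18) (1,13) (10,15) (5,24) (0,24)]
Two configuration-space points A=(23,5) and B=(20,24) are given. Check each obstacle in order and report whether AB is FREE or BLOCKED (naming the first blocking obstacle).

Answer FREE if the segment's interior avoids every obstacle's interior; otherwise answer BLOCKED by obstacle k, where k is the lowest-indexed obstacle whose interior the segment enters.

Obstacle 1 [(0,0) (11,1) (8,11) (4,7)]:
  edge (0,0)–(11,1): clear
  edge (11,1)–(8,11): clear
  edge (8,11)–(4,7): clear
  edge (4,7)–(0,0): clear
  midpoint (43/2,29/2) outside
  → clear
Obstacle 2 [(14,3) (24,0) (18,11)]:
  edge (14,3)–(24,0): clear
  edge (24,0)–(18,11): clear
  edge (18,11)–(14,3): clear
  midpoint (43/2,29/2) outside
  → clear
Obstacle 3 [(0,18) (1,13) (10,15) (5,24) (0,24)]:
  edge (0,18)–(1,13): clear
  edge (1,13)–(10,15): clear
  edge (10,15)–(5,24): clear
  edge (5,24)–(0,24): clear
  edge (0,24)–(0,18): clear
  midpoint (43/2,29/2) outside
  → clear

FREE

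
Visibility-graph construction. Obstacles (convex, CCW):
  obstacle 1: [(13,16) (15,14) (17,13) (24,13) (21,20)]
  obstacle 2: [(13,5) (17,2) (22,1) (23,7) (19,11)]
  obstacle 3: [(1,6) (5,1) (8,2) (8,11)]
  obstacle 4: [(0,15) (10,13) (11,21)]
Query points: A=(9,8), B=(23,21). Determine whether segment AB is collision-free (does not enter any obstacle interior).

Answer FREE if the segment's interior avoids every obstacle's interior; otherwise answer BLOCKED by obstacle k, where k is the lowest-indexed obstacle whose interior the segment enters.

BLOCKED by obstacle 1

Obstacle 1 [(13,16) (15,14) (17,13) (24,13) (21,20)]:
  edge (13,16)–(15,14): clear
  edge (15,14)–(17,13): crosses AB
  edge (17,13)–(24,13): clear
  edge (24,13)–(21,20): crosses AB
  edge (21,20)–(13,16): clear
  → BLOCKED
Obstacle 2 [(13,5) (17,2) (22,1) (23,7) (19,11)]:
  edge (13,5)–(17,2): clear
  edge (17,2)–(22,1): clear
  edge (22,1)–(23,7): clear
  edge (23,7)–(19,11): clear
  edge (19,11)–(13,5): clear
  midpoint (16,29/2) outside
  → clear
Obstacle 3 [(1,6) (5,1) (8,2) (8,11)]:
  edge (1,6)–(5,1): clear
  edge (5,1)–(8,2): clear
  edge (8,2)–(8,11): clear
  edge (8,11)–(1,6): clear
  midpoint (16,29/2) outside
  → clear
Obstacle 4 [(0,15) (10,13) (11,21)]:
  edge (0,15)–(10,13): clear
  edge (10,13)–(11,21): clear
  edge (11,21)–(0,15): clear
  midpoint (16,29/2) outside
  → clear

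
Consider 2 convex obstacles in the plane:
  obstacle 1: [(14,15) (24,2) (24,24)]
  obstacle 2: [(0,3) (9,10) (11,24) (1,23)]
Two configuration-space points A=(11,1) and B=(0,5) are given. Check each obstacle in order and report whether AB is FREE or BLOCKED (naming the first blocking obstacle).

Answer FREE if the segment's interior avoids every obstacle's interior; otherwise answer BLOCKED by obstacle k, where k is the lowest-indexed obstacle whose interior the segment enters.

Obstacle 1 [(14,15) (24,2) (24,24)]:
  edge (14,15)–(24,2): clear
  edge (24,2)–(24,24): clear
  edge (24,24)–(14,15): clear
  midpoint (11/2,3) outside
  → clear
Obstacle 2 [(0,3) (9,10) (11,24) (1,23)]:
  edge (0,3)–(9,10): crosses AB
  edge (9,10)–(11,24): clear
  edge (11,24)–(1,23): clear
  edge (1,23)–(0,3): crosses AB
  → BLOCKED

BLOCKED by obstacle 2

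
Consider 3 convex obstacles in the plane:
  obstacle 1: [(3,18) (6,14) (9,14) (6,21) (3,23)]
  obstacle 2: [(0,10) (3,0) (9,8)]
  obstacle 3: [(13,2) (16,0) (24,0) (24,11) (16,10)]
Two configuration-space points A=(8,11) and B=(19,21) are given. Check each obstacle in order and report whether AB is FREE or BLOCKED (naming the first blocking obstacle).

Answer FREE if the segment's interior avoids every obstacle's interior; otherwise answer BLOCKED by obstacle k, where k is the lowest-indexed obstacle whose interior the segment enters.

Obstacle 1 [(3,18) (6,14) (9,14) (6,21) (3,23)]:
  edge (3,18)–(6,14): clear
  edge (6,14)–(9,14): clear
  edge (9,14)–(6,21): clear
  edge (6,21)–(3,23): clear
  edge (3,23)–(3,18): clear
  midpoint (27/2,16) outside
  → clear
Obstacle 2 [(0,10) (3,0) (9,8)]:
  edge (0,10)–(3,0): clear
  edge (3,0)–(9,8): clear
  edge (9,8)–(0,10): clear
  midpoint (27/2,16) outside
  → clear
Obstacle 3 [(13,2) (16,0) (24,0) (24,11) (16,10)]:
  edge (13,2)–(16,0): clear
  edge (16,0)–(24,0): clear
  edge (24,0)–(24,11): clear
  edge (24,11)–(16,10): clear
  edge (16,10)–(13,2): clear
  midpoint (27/2,16) outside
  → clear

FREE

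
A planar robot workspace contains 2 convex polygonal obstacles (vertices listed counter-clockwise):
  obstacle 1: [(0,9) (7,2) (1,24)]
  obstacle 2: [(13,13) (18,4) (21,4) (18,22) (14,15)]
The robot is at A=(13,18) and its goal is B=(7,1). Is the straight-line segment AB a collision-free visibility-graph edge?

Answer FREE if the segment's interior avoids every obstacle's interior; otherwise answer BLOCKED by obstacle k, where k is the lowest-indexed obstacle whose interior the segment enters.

FREE

Obstacle 1 [(0,9) (7,2) (1,24)]:
  edge (0,9)–(7,2): clear
  edge (7,2)–(1,24): clear
  edge (1,24)–(0,9): clear
  midpoint (10,19/2) outside
  → clear
Obstacle 2 [(13,13) (18,4) (21,4) (18,22) (14,15)]:
  edge (13,13)–(18,4): clear
  edge (18,4)–(21,4): clear
  edge (21,4)–(18,22): clear
  edge (18,22)–(14,15): clear
  edge (14,15)–(13,13): clear
  midpoint (10,19/2) outside
  → clear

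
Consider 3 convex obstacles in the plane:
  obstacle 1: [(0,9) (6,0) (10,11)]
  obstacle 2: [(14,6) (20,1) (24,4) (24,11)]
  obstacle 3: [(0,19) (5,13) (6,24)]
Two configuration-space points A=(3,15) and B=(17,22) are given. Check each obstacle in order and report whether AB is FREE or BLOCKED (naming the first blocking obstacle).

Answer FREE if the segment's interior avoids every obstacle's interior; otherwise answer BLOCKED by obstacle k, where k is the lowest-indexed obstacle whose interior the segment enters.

Obstacle 1 [(0,9) (6,0) (10,11)]:
  edge (0,9)–(6,0): clear
  edge (6,0)–(10,11): clear
  edge (10,11)–(0,9): clear
  midpoint (10,37/2) outside
  → clear
Obstacle 2 [(14,6) (20,1) (24,4) (24,11)]:
  edge (14,6)–(20,1): clear
  edge (20,1)–(24,4): clear
  edge (24,4)–(24,11): clear
  edge (24,11)–(14,6): clear
  midpoint (10,37/2) outside
  → clear
Obstacle 3 [(0,19) (5,13) (6,24)]:
  edge (0,19)–(5,13): crosses AB
  edge (5,13)–(6,24): crosses AB
  edge (6,24)–(0,19): clear
  → BLOCKED

BLOCKED by obstacle 3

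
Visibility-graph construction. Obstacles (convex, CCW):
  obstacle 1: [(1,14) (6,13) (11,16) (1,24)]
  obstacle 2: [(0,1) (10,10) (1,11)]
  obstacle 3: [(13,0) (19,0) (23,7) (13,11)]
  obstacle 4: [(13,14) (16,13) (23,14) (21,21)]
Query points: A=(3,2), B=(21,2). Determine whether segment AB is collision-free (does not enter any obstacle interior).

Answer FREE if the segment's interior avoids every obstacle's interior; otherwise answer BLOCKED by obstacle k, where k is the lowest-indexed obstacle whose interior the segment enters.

Obstacle 1 [(1,14) (6,13) (11,16) (1,24)]:
  edge (1,14)–(6,13): clear
  edge (6,13)–(11,16): clear
  edge (11,16)–(1,24): clear
  edge (1,24)–(1,14): clear
  midpoint (12,2) outside
  → clear
Obstacle 2 [(0,1) (10,10) (1,11)]:
  edge (0,1)–(10,10): clear
  edge (10,10)–(1,11): clear
  edge (1,11)–(0,1): clear
  midpoint (12,2) outside
  → clear
Obstacle 3 [(13,0) (19,0) (23,7) (13,11)]:
  edge (13,0)–(19,0): clear
  edge (19,0)–(23,7): crosses AB
  edge (23,7)–(13,11): clear
  edge (13,11)–(13,0): crosses AB
  → BLOCKED
Obstacle 4 [(13,14) (16,13) (23,14) (21,21)]:
  edge (13,14)–(16,13): clear
  edge (16,13)–(23,14): clear
  edge (23,14)–(21,21): clear
  edge (21,21)–(13,14): clear
  midpoint (12,2) outside
  → clear

BLOCKED by obstacle 3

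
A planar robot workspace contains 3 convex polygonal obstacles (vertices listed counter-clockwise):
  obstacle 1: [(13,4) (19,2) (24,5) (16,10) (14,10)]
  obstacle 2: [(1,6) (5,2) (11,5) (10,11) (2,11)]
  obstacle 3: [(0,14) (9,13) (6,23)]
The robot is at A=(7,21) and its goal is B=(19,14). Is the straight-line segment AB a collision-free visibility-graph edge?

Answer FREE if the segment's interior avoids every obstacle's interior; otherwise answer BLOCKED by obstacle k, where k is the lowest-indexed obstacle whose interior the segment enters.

Obstacle 1 [(13,4) (19,2) (24,5) (16,10) (14,10)]:
  edge (13,4)–(19,2): clear
  edge (19,2)–(24,5): clear
  edge (24,5)–(16,10): clear
  edge (16,10)–(14,10): clear
  edge (14,10)–(13,4): clear
  midpoint (13,35/2) outside
  → clear
Obstacle 2 [(1,6) (5,2) (11,5) (10,11) (2,11)]:
  edge (1,6)–(5,2): clear
  edge (5,2)–(11,5): clear
  edge (11,5)–(10,11): clear
  edge (10,11)–(2,11): clear
  edge (2,11)–(1,6): clear
  midpoint (13,35/2) outside
  → clear
Obstacle 3 [(0,14) (9,13) (6,23)]:
  edge (0,14)–(9,13): clear
  edge (9,13)–(6,23): clear
  edge (6,23)–(0,14): clear
  midpoint (13,35/2) outside
  → clear

FREE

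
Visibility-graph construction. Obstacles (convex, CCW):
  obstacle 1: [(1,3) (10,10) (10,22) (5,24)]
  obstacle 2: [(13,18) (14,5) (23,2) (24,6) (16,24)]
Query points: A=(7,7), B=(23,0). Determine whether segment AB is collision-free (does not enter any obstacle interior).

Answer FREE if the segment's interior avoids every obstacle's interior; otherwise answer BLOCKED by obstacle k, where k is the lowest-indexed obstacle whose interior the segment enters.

FREE

Obstacle 1 [(1,3) (10,10) (10,22) (5,24)]:
  edge (1,3)–(10,10): clear
  edge (10,10)–(10,22): clear
  edge (10,22)–(5,24): clear
  edge (5,24)–(1,3): clear
  midpoint (15,7/2) outside
  → clear
Obstacle 2 [(13,18) (14,5) (23,2) (24,6) (16,24)]:
  edge (13,18)–(14,5): clear
  edge (14,5)–(23,2): clear
  edge (23,2)–(24,6): clear
  edge (24,6)–(16,24): clear
  edge (16,24)–(13,18): clear
  midpoint (15,7/2) outside
  → clear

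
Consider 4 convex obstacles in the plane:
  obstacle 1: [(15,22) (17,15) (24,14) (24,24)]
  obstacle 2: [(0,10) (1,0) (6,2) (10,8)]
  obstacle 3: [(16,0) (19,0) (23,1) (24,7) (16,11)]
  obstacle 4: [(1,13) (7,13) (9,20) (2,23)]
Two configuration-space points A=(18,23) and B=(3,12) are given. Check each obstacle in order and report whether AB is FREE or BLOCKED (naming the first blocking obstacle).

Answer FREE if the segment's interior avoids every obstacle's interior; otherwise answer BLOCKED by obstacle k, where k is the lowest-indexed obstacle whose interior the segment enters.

BLOCKED by obstacle 1

Obstacle 1 [(15,22) (17,15) (24,14) (24,24)]:
  edge (15,22)–(17,15): crosses AB
  edge (17,15)–(24,14): clear
  edge (24,14)–(24,24): clear
  edge (24,24)–(15,22): crosses AB
  → BLOCKED
Obstacle 2 [(0,10) (1,0) (6,2) (10,8)]:
  edge (0,10)–(1,0): clear
  edge (1,0)–(6,2): clear
  edge (6,2)–(10,8): clear
  edge (10,8)–(0,10): clear
  midpoint (21/2,35/2) outside
  → clear
Obstacle 3 [(16,0) (19,0) (23,1) (24,7) (16,11)]:
  edge (16,0)–(19,0): clear
  edge (19,0)–(23,1): clear
  edge (23,1)–(24,7): clear
  edge (24,7)–(16,11): clear
  edge (16,11)–(16,0): clear
  midpoint (21/2,35/2) outside
  → clear
Obstacle 4 [(1,13) (7,13) (9,20) (2,23)]:
  edge (1,13)–(7,13): crosses AB
  edge (7,13)–(9,20): crosses AB
  edge (9,20)–(2,23): clear
  edge (2,23)–(1,13): clear
  → BLOCKED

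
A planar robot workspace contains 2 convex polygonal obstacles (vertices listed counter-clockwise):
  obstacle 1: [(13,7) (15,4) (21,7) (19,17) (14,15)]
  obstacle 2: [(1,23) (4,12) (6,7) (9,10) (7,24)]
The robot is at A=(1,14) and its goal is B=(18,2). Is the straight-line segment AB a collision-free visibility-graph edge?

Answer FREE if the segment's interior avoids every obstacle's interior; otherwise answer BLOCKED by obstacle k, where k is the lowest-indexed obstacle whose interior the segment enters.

BLOCKED by obstacle 1

Obstacle 1 [(13,7) (15,4) (21,7) (19,17) (14,15)]:
  edge (13,7)–(15,4): crosses AB
  edge (15,4)–(21,7): crosses AB
  edge (21,7)–(19,17): clear
  edge (19,17)–(14,15): clear
  edge (14,15)–(13,7): clear
  → BLOCKED
Obstacle 2 [(1,23) (4,12) (6,7) (9,10) (7,24)]:
  edge (1,23)–(4,12): clear
  edge (4,12)–(6,7): crosses AB
  edge (6,7)–(9,10): crosses AB
  edge (9,10)–(7,24): clear
  edge (7,24)–(1,23): clear
  → BLOCKED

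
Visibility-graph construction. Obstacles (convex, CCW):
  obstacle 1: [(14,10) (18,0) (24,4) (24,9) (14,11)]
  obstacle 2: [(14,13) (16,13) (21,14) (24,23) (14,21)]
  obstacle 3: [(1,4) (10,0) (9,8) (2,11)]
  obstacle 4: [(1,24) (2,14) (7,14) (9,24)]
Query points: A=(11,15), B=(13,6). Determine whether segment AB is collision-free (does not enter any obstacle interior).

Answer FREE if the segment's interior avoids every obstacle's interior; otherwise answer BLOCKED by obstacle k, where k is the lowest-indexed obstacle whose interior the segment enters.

FREE

Obstacle 1 [(14,10) (18,0) (24,4) (24,9) (14,11)]:
  edge (14,10)–(18,0): clear
  edge (18,0)–(24,4): clear
  edge (24,4)–(24,9): clear
  edge (24,9)–(14,11): clear
  edge (14,11)–(14,10): clear
  midpoint (12,21/2) outside
  → clear
Obstacle 2 [(14,13) (16,13) (21,14) (24,23) (14,21)]:
  edge (14,13)–(16,13): clear
  edge (16,13)–(21,14): clear
  edge (21,14)–(24,23): clear
  edge (24,23)–(14,21): clear
  edge (14,21)–(14,13): clear
  midpoint (12,21/2) outside
  → clear
Obstacle 3 [(1,4) (10,0) (9,8) (2,11)]:
  edge (1,4)–(10,0): clear
  edge (10,0)–(9,8): clear
  edge (9,8)–(2,11): clear
  edge (2,11)–(1,4): clear
  midpoint (12,21/2) outside
  → clear
Obstacle 4 [(1,24) (2,14) (7,14) (9,24)]:
  edge (1,24)–(2,14): clear
  edge (2,14)–(7,14): clear
  edge (7,14)–(9,24): clear
  edge (9,24)–(1,24): clear
  midpoint (12,21/2) outside
  → clear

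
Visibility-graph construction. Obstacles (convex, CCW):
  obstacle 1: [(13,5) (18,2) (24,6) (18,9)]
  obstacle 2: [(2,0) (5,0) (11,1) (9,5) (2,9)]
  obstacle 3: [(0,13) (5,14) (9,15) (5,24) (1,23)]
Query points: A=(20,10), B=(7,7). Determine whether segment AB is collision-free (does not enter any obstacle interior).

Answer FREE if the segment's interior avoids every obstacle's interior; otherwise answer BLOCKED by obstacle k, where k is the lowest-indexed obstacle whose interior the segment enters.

Obstacle 1 [(13,5) (18,2) (24,6) (18,9)]:
  edge (13,5)–(18,2): clear
  edge (18,2)–(24,6): clear
  edge (24,6)–(18,9): clear
  edge (18,9)–(13,5): clear
  midpoint (27/2,17/2) outside
  → clear
Obstacle 2 [(2,0) (5,0) (11,1) (9,5) (2,9)]:
  edge (2,0)–(5,0): clear
  edge (5,0)–(11,1): clear
  edge (11,1)–(9,5): clear
  edge (9,5)–(2,9): clear
  edge (2,9)–(2,0): clear
  midpoint (27/2,17/2) outside
  → clear
Obstacle 3 [(0,13) (5,14) (9,15) (5,24) (1,23)]:
  edge (0,13)–(5,14): clear
  edge (5,14)–(9,15): clear
  edge (9,15)–(5,24): clear
  edge (5,24)–(1,23): clear
  edge (1,23)–(0,13): clear
  midpoint (27/2,17/2) outside
  → clear

FREE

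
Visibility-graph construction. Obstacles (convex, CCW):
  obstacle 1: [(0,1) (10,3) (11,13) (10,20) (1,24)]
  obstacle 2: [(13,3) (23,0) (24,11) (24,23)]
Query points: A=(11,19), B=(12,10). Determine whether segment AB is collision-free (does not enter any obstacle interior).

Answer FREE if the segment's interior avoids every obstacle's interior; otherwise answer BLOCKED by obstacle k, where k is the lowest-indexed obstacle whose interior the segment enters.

FREE

Obstacle 1 [(0,1) (10,3) (11,13) (10,20) (1,24)]:
  edge (0,1)–(10,3): clear
  edge (10,3)–(11,13): clear
  edge (11,13)–(10,20): clear
  edge (10,20)–(1,24): clear
  edge (1,24)–(0,1): clear
  midpoint (23/2,29/2) outside
  → clear
Obstacle 2 [(13,3) (23,0) (24,11) (24,23)]:
  edge (13,3)–(23,0): clear
  edge (23,0)–(24,11): clear
  edge (24,11)–(24,23): clear
  edge (24,23)–(13,3): clear
  midpoint (23/2,29/2) outside
  → clear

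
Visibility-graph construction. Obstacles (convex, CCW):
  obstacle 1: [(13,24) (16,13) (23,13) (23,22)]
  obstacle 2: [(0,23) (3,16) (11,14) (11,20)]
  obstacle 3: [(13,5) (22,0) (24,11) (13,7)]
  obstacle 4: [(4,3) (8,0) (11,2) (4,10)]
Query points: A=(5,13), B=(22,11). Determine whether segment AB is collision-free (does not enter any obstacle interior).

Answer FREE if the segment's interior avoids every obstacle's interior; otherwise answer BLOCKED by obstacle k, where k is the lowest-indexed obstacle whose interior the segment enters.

Obstacle 1 [(13,24) (16,13) (23,13) (23,22)]:
  edge (13,24)–(16,13): clear
  edge (16,13)–(23,13): clear
  edge (23,13)–(23,22): clear
  edge (23,22)–(13,24): clear
  midpoint (27/2,12) outside
  → clear
Obstacle 2 [(0,23) (3,16) (11,14) (11,20)]:
  edge (0,23)–(3,16): clear
  edge (3,16)–(11,14): clear
  edge (11,14)–(11,20): clear
  edge (11,20)–(0,23): clear
  midpoint (27/2,12) outside
  → clear
Obstacle 3 [(13,5) (22,0) (24,11) (13,7)]:
  edge (13,5)–(22,0): clear
  edge (22,0)–(24,11): clear
  edge (24,11)–(13,7): clear
  edge (13,7)–(13,5): clear
  midpoint (27/2,12) outside
  → clear
Obstacle 4 [(4,3) (8,0) (11,2) (4,10)]:
  edge (4,3)–(8,0): clear
  edge (8,0)–(11,2): clear
  edge (11,2)–(4,10): clear
  edge (4,10)–(4,3): clear
  midpoint (27/2,12) outside
  → clear

FREE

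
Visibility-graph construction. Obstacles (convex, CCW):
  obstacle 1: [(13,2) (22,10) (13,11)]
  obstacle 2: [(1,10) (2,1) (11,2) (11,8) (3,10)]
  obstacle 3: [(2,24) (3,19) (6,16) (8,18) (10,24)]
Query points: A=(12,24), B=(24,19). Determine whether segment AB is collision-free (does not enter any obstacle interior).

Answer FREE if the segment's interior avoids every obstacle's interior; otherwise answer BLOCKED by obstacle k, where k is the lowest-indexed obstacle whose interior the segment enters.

Obstacle 1 [(13,2) (22,10) (13,11)]:
  edge (13,2)–(22,10): clear
  edge (22,10)–(13,11): clear
  edge (13,11)–(13,2): clear
  midpoint (18,43/2) outside
  → clear
Obstacle 2 [(1,10) (2,1) (11,2) (11,8) (3,10)]:
  edge (1,10)–(2,1): clear
  edge (2,1)–(11,2): clear
  edge (11,2)–(11,8): clear
  edge (11,8)–(3,10): clear
  edge (3,10)–(1,10): clear
  midpoint (18,43/2) outside
  → clear
Obstacle 3 [(2,24) (3,19) (6,16) (8,18) (10,24)]:
  edge (2,24)–(3,19): clear
  edge (3,19)–(6,16): clear
  edge (6,16)–(8,18): clear
  edge (8,18)–(10,24): clear
  edge (10,24)–(2,24): clear
  midpoint (18,43/2) outside
  → clear

FREE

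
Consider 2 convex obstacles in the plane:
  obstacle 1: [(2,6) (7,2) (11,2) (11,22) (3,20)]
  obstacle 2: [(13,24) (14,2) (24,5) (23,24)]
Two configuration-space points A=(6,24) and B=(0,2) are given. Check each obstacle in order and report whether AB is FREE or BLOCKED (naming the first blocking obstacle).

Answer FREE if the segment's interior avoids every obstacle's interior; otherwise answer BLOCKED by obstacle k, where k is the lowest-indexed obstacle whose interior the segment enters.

BLOCKED by obstacle 1

Obstacle 1 [(2,6) (7,2) (11,2) (11,22) (3,20)]:
  edge (2,6)–(7,2): clear
  edge (7,2)–(11,2): clear
  edge (11,2)–(11,22): clear
  edge (11,22)–(3,20): crosses AB
  edge (3,20)–(2,6): crosses AB
  → BLOCKED
Obstacle 2 [(13,24) (14,2) (24,5) (23,24)]:
  edge (13,24)–(14,2): clear
  edge (14,2)–(24,5): clear
  edge (24,5)–(23,24): clear
  edge (23,24)–(13,24): clear
  midpoint (3,13) outside
  → clear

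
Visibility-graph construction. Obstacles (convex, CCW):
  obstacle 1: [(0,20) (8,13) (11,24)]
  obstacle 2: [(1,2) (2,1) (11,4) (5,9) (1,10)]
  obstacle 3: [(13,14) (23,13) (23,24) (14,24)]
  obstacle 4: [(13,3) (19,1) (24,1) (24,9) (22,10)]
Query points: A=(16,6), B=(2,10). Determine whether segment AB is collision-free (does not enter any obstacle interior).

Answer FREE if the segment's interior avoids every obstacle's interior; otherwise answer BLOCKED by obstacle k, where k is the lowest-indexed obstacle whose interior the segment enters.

FREE

Obstacle 1 [(0,20) (8,13) (11,24)]:
  edge (0,20)–(8,13): clear
  edge (8,13)–(11,24): clear
  edge (11,24)–(0,20): clear
  midpoint (9,8) outside
  → clear
Obstacle 2 [(1,2) (2,1) (11,4) (5,9) (1,10)]:
  edge (1,2)–(2,1): clear
  edge (2,1)–(11,4): clear
  edge (11,4)–(5,9): clear
  edge (5,9)–(1,10): clear
  edge (1,10)–(1,2): clear
  midpoint (9,8) outside
  → clear
Obstacle 3 [(13,14) (23,13) (23,24) (14,24)]:
  edge (13,14)–(23,13): clear
  edge (23,13)–(23,24): clear
  edge (23,24)–(14,24): clear
  edge (14,24)–(13,14): clear
  midpoint (9,8) outside
  → clear
Obstacle 4 [(13,3) (19,1) (24,1) (24,9) (22,10)]:
  edge (13,3)–(19,1): clear
  edge (19,1)–(24,1): clear
  edge (24,1)–(24,9): clear
  edge (24,9)–(22,10): clear
  edge (22,10)–(13,3): clear
  midpoint (9,8) outside
  → clear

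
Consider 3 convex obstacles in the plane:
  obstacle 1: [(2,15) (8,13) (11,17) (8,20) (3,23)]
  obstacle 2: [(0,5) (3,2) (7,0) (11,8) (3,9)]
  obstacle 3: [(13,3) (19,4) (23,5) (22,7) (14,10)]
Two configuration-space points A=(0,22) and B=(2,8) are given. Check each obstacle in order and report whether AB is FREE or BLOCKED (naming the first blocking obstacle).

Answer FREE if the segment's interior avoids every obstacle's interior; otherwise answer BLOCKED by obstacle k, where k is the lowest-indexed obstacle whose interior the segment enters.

FREE

Obstacle 1 [(2,15) (8,13) (11,17) (8,20) (3,23)]:
  edge (2,15)–(8,13): clear
  edge (8,13)–(11,17): clear
  edge (11,17)–(8,20): clear
  edge (8,20)–(3,23): clear
  edge (3,23)–(2,15): clear
  midpoint (1,15) outside
  → clear
Obstacle 2 [(0,5) (3,2) (7,0) (11,8) (3,9)]:
  edge (0,5)–(3,2): clear
  edge (3,2)–(7,0): clear
  edge (7,0)–(11,8): clear
  edge (11,8)–(3,9): clear
  edge (3,9)–(0,5): clear
  midpoint (1,15) outside
  → clear
Obstacle 3 [(13,3) (19,4) (23,5) (22,7) (14,10)]:
  edge (13,3)–(19,4): clear
  edge (19,4)–(23,5): clear
  edge (23,5)–(22,7): clear
  edge (22,7)–(14,10): clear
  edge (14,10)–(13,3): clear
  midpoint (1,15) outside
  → clear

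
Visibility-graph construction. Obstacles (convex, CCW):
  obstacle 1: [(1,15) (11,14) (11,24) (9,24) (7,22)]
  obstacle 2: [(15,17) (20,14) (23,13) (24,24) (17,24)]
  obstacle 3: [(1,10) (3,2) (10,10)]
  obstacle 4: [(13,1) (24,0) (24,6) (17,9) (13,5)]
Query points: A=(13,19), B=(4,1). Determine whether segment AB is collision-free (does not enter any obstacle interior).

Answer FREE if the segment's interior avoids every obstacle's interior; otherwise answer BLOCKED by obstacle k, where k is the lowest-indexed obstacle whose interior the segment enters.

Obstacle 1 [(1,15) (11,14) (11,24) (9,24) (7,22)]:
  edge (1,15)–(11,14): crosses AB
  edge (11,14)–(11,24): crosses AB
  edge (11,24)–(9,24): clear
  edge (9,24)–(7,22): clear
  edge (7,22)–(1,15): clear
  → BLOCKED
Obstacle 2 [(15,17) (20,14) (23,13) (24,24) (17,24)]:
  edge (15,17)–(20,14): clear
  edge (20,14)–(23,13): clear
  edge (23,13)–(24,24): clear
  edge (24,24)–(17,24): clear
  edge (17,24)–(15,17): clear
  midpoint (17/2,10) outside
  → clear
Obstacle 3 [(1,10) (3,2) (10,10)]:
  edge (1,10)–(3,2): clear
  edge (3,2)–(10,10): crosses AB
  edge (10,10)–(1,10): crosses AB
  → BLOCKED
Obstacle 4 [(13,1) (24,0) (24,6) (17,9) (13,5)]:
  edge (13,1)–(24,0): clear
  edge (24,0)–(24,6): clear
  edge (24,6)–(17,9): clear
  edge (17,9)–(13,5): clear
  edge (13,5)–(13,1): clear
  midpoint (17/2,10) outside
  → clear

BLOCKED by obstacle 1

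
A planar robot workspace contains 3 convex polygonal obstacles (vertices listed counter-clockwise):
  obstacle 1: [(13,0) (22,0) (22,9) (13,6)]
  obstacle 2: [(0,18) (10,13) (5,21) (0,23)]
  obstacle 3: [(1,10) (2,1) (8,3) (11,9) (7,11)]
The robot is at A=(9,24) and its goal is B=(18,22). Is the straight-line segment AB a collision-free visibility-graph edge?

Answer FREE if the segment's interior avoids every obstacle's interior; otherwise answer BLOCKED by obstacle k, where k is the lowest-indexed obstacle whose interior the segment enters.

FREE

Obstacle 1 [(13,0) (22,0) (22,9) (13,6)]:
  edge (13,0)–(22,0): clear
  edge (22,0)–(22,9): clear
  edge (22,9)–(13,6): clear
  edge (13,6)–(13,0): clear
  midpoint (27/2,23) outside
  → clear
Obstacle 2 [(0,18) (10,13) (5,21) (0,23)]:
  edge (0,18)–(10,13): clear
  edge (10,13)–(5,21): clear
  edge (5,21)–(0,23): clear
  edge (0,23)–(0,18): clear
  midpoint (27/2,23) outside
  → clear
Obstacle 3 [(1,10) (2,1) (8,3) (11,9) (7,11)]:
  edge (1,10)–(2,1): clear
  edge (2,1)–(8,3): clear
  edge (8,3)–(11,9): clear
  edge (11,9)–(7,11): clear
  edge (7,11)–(1,10): clear
  midpoint (27/2,23) outside
  → clear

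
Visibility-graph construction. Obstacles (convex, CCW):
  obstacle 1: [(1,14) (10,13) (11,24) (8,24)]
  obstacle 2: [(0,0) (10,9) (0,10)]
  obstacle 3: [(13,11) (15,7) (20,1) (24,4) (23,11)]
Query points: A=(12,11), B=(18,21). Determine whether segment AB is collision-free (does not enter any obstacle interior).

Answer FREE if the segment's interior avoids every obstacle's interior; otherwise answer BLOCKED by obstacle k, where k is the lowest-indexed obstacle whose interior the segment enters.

FREE

Obstacle 1 [(1,14) (10,13) (11,24) (8,24)]:
  edge (1,14)–(10,13): clear
  edge (10,13)–(11,24): clear
  edge (11,24)–(8,24): clear
  edge (8,24)–(1,14): clear
  midpoint (15,16) outside
  → clear
Obstacle 2 [(0,0) (10,9) (0,10)]:
  edge (0,0)–(10,9): clear
  edge (10,9)–(0,10): clear
  edge (0,10)–(0,0): clear
  midpoint (15,16) outside
  → clear
Obstacle 3 [(13,11) (15,7) (20,1) (24,4) (23,11)]:
  edge (13,11)–(15,7): clear
  edge (15,7)–(20,1): clear
  edge (20,1)–(24,4): clear
  edge (24,4)–(23,11): clear
  edge (23,11)–(13,11): clear
  midpoint (15,16) outside
  → clear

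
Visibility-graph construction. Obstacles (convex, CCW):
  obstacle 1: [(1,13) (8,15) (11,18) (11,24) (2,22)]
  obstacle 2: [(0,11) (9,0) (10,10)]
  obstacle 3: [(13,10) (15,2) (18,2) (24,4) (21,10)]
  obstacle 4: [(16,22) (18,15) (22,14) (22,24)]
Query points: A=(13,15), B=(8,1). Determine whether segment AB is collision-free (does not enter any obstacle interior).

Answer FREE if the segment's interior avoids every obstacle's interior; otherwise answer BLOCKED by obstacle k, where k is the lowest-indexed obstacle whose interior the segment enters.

Obstacle 1 [(1,13) (8,15) (11,18) (11,24) (2,22)]:
  edge (1,13)–(8,15): clear
  edge (8,15)–(11,18): clear
  edge (11,18)–(11,24): clear
  edge (11,24)–(2,22): clear
  edge (2,22)–(1,13): clear
  midpoint (21/2,8) outside
  → clear
Obstacle 2 [(0,11) (9,0) (10,10)]:
  edge (0,11)–(9,0): crosses AB
  edge (9,0)–(10,10): crosses AB
  edge (10,10)–(0,11): clear
  → BLOCKED
Obstacle 3 [(13,10) (15,2) (18,2) (24,4) (21,10)]:
  edge (13,10)–(15,2): clear
  edge (15,2)–(18,2): clear
  edge (18,2)–(24,4): clear
  edge (24,4)–(21,10): clear
  edge (21,10)–(13,10): clear
  midpoint (21/2,8) outside
  → clear
Obstacle 4 [(16,22) (18,15) (22,14) (22,24)]:
  edge (16,22)–(18,15): clear
  edge (18,15)–(22,14): clear
  edge (22,14)–(22,24): clear
  edge (22,24)–(16,22): clear
  midpoint (21/2,8) outside
  → clear

BLOCKED by obstacle 2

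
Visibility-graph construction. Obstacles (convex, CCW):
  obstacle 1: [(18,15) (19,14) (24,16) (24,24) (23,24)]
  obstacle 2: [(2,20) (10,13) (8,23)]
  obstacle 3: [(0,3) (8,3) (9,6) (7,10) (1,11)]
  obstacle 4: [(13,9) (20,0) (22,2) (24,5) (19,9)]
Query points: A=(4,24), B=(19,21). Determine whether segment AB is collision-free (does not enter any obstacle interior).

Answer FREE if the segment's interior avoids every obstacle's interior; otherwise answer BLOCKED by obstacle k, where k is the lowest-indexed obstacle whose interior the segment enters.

Obstacle 1 [(18,15) (19,14) (24,16) (24,24) (23,24)]:
  edge (18,15)–(19,14): clear
  edge (19,14)–(24,16): clear
  edge (24,16)–(24,24): clear
  edge (24,24)–(23,24): clear
  edge (23,24)–(18,15): clear
  midpoint (23/2,45/2) outside
  → clear
Obstacle 2 [(2,20) (10,13) (8,23)]:
  edge (2,20)–(10,13): clear
  edge (10,13)–(8,23): clear
  edge (8,23)–(2,20): clear
  midpoint (23/2,45/2) outside
  → clear
Obstacle 3 [(0,3) (8,3) (9,6) (7,10) (1,11)]:
  edge (0,3)–(8,3): clear
  edge (8,3)–(9,6): clear
  edge (9,6)–(7,10): clear
  edge (7,10)–(1,11): clear
  edge (1,11)–(0,3): clear
  midpoint (23/2,45/2) outside
  → clear
Obstacle 4 [(13,9) (20,0) (22,2) (24,5) (19,9)]:
  edge (13,9)–(20,0): clear
  edge (20,0)–(22,2): clear
  edge (22,2)–(24,5): clear
  edge (24,5)–(19,9): clear
  edge (19,9)–(13,9): clear
  midpoint (23/2,45/2) outside
  → clear

FREE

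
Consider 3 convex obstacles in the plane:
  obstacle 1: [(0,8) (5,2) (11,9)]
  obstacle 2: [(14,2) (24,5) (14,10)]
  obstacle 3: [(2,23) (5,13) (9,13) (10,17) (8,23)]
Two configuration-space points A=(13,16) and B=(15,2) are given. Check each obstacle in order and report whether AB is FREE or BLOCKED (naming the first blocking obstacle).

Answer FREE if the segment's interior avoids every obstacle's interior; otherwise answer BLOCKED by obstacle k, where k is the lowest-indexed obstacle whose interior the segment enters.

Obstacle 1 [(0,8) (5,2) (11,9)]:
  edge (0,8)–(5,2): clear
  edge (5,2)–(11,9): clear
  edge (11,9)–(0,8): clear
  midpoint (14,9) outside
  → clear
Obstacle 2 [(14,2) (24,5) (14,10)]:
  edge (14,2)–(24,5): crosses AB
  edge (24,5)–(14,10): clear
  edge (14,10)–(14,2): crosses AB
  → BLOCKED
Obstacle 3 [(2,23) (5,13) (9,13) (10,17) (8,23)]:
  edge (2,23)–(5,13): clear
  edge (5,13)–(9,13): clear
  edge (9,13)–(10,17): clear
  edge (10,17)–(8,23): clear
  edge (8,23)–(2,23): clear
  midpoint (14,9) outside
  → clear

BLOCKED by obstacle 2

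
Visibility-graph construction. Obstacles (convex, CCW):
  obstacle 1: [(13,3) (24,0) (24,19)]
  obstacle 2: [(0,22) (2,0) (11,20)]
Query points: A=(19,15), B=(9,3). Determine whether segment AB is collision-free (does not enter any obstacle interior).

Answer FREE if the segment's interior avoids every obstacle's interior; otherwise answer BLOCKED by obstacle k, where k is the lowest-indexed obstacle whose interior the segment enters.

Obstacle 1 [(13,3) (24,0) (24,19)]:
  edge (13,3)–(24,0): clear
  edge (24,0)–(24,19): clear
  edge (24,19)–(13,3): clear
  midpoint (14,9) outside
  → clear
Obstacle 2 [(0,22) (2,0) (11,20)]:
  edge (0,22)–(2,0): clear
  edge (2,0)–(11,20): clear
  edge (11,20)–(0,22): clear
  midpoint (14,9) outside
  → clear

FREE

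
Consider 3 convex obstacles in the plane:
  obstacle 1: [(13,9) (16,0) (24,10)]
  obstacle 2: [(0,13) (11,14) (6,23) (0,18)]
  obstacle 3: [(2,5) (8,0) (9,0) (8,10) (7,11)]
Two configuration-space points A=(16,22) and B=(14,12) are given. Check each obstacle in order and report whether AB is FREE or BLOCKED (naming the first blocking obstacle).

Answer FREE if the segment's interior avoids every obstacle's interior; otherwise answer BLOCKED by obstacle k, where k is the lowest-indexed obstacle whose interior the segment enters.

Obstacle 1 [(13,9) (16,0) (24,10)]:
  edge (13,9)–(16,0): clear
  edge (16,0)–(24,10): clear
  edge (24,10)–(13,9): clear
  midpoint (15,17) outside
  → clear
Obstacle 2 [(0,13) (11,14) (6,23) (0,18)]:
  edge (0,13)–(11,14): clear
  edge (11,14)–(6,23): clear
  edge (6,23)–(0,18): clear
  edge (0,18)–(0,13): clear
  midpoint (15,17) outside
  → clear
Obstacle 3 [(2,5) (8,0) (9,0) (8,10) (7,11)]:
  edge (2,5)–(8,0): clear
  edge (8,0)–(9,0): clear
  edge (9,0)–(8,10): clear
  edge (8,10)–(7,11): clear
  edge (7,11)–(2,5): clear
  midpoint (15,17) outside
  → clear

FREE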